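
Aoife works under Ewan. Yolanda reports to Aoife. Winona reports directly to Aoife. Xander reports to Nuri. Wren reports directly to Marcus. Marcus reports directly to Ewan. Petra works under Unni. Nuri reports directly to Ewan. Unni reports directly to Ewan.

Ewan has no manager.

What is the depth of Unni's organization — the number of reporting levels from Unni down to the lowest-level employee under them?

The longest chain under Unni runs Unni → Petra, which is 1 level below Unni.

1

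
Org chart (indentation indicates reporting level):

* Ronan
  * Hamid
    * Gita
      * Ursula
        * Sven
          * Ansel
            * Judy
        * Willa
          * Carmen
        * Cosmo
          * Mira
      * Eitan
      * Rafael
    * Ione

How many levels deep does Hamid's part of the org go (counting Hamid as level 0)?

The longest chain under Hamid runs Hamid → Gita → Ursula → Sven → Ansel → Judy, which is 5 levels below Hamid.

5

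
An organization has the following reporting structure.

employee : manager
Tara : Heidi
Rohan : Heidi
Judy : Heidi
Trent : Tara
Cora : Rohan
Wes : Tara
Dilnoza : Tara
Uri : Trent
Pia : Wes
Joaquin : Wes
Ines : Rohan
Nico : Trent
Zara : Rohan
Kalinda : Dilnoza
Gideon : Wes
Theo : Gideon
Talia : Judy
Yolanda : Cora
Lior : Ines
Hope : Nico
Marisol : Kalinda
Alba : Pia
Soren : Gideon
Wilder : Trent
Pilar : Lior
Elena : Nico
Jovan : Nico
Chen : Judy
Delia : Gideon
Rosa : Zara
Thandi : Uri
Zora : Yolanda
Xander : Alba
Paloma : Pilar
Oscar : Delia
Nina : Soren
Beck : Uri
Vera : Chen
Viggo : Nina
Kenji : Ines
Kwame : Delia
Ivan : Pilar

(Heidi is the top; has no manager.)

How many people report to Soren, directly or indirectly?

Soren directly manages Nina. Under Nina: Viggo (1). That's 2 in total.

2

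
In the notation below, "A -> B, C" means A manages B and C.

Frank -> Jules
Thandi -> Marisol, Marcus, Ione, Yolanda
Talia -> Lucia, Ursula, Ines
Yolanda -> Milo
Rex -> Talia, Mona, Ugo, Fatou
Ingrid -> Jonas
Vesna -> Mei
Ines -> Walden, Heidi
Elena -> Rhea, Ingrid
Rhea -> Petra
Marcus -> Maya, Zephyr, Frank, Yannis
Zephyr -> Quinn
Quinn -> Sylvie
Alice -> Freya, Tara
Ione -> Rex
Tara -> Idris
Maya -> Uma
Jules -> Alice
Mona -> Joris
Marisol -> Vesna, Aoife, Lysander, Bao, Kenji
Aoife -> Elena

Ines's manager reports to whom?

Rex

Ines reports to Talia, and Talia reports to Rex. So Ines's skip-level manager is Rex.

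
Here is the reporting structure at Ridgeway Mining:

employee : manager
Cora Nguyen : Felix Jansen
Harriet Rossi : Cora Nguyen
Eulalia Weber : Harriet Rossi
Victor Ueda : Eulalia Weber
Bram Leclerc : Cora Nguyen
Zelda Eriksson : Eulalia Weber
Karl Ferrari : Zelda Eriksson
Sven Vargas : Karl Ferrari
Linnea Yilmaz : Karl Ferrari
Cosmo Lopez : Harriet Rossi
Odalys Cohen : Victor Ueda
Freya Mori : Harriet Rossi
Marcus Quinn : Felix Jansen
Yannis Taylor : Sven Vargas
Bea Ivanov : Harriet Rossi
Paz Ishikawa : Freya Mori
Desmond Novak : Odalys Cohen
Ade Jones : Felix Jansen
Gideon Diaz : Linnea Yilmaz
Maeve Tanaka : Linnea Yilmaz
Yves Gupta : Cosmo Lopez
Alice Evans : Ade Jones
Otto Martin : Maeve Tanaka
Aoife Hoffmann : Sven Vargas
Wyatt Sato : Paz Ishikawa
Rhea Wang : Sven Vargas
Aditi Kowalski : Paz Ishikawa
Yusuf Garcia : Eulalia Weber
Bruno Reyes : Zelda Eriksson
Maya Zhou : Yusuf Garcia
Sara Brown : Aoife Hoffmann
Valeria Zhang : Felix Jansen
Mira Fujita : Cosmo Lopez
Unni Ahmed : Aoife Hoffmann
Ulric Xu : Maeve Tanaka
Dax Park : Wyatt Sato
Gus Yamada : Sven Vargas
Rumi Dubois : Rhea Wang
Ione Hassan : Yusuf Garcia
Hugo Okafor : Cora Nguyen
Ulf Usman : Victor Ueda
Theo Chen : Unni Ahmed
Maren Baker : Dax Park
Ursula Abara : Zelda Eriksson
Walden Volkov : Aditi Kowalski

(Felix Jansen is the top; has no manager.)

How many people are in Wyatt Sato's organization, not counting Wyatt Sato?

Wyatt Sato directly manages Dax Park. Under Dax Park: Maren Baker (1). That's 2 in total.

2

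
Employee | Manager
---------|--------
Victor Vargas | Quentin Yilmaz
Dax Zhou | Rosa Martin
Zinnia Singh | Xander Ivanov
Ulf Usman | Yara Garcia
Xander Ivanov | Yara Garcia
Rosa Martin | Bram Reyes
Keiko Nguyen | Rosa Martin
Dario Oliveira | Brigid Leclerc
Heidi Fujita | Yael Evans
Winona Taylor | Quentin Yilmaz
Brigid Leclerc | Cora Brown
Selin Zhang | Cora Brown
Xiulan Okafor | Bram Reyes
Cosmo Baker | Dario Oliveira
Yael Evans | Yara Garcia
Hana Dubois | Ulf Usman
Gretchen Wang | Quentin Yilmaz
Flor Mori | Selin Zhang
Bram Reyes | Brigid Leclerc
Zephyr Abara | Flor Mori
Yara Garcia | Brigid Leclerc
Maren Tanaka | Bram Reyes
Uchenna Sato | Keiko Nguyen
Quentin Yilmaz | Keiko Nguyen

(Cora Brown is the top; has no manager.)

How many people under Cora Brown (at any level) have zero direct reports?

12

The people in Cora Brown's organization with no one reporting to them are Zephyr Abara, Xiulan Okafor, Maren Tanaka, Dax Zhou, Uchenna Sato, Winona Taylor, Victor Vargas, Gretchen Wang, Hana Dubois, Zinnia Singh, Heidi Fujita, Cosmo Baker. That is 12.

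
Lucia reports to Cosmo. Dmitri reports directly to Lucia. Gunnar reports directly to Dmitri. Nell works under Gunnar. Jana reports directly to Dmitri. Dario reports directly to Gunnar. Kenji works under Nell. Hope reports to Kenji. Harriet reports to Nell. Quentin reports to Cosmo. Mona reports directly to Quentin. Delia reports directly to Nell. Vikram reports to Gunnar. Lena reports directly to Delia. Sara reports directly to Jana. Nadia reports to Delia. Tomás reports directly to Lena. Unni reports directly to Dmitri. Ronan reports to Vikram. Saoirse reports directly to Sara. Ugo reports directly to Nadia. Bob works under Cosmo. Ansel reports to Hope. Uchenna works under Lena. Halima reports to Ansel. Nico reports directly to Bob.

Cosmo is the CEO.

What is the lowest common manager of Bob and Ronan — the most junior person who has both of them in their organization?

Bob's chain of managers is Cosmo. Ronan's chain of managers is Vikram, Gunnar, Dmitri, Lucia, Cosmo. The first manager that appears in both chains is Cosmo.

Cosmo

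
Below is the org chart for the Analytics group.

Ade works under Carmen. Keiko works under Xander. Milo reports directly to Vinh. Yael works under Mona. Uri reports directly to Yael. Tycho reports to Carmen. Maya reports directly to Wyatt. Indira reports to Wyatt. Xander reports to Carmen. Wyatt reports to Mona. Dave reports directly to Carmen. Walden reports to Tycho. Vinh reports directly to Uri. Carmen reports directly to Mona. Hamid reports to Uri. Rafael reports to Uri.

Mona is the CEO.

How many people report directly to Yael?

Yael directly manages Uri. That is 1 direct report.

1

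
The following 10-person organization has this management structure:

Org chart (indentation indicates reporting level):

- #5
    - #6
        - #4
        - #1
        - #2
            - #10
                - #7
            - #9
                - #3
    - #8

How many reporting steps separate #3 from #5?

Chain from #3 up to #5: #3 → #9 → #2 → #6 → #5. That is 4 steps up, so #3 is 4 levels below #5.

4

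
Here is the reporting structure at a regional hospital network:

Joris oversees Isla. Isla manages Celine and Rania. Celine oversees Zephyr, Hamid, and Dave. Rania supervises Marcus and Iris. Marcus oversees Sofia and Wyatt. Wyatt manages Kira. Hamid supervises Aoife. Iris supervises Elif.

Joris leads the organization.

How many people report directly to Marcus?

Marcus directly manages Sofia, Wyatt. That is 2 direct reports.

2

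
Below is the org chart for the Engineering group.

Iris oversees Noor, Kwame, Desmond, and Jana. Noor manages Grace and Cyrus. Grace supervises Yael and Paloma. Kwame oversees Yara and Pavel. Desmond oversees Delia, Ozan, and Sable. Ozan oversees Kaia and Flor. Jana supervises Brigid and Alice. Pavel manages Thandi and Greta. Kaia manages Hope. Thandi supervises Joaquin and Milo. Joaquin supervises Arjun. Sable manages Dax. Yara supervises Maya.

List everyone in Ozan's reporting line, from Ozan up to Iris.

Ozan -> Desmond -> Iris

Ozan reports to Desmond. Desmond reports to Iris. Iris is at the top.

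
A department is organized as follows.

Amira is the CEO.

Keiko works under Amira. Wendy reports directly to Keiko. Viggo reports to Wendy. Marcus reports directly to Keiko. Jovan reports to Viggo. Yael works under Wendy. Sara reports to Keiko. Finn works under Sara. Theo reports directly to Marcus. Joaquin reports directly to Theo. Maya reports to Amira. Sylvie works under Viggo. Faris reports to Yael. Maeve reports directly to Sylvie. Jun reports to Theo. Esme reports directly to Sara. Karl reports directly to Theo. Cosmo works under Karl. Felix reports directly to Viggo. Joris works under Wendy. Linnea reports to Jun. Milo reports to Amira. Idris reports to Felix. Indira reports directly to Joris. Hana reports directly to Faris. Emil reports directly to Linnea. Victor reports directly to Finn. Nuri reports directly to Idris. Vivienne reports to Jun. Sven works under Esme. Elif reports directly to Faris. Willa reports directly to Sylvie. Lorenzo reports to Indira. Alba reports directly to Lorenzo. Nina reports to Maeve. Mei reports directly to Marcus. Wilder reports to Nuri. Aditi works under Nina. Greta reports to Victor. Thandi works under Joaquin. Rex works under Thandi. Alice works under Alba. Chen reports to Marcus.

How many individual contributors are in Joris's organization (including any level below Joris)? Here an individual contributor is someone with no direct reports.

1

The only person in Joris's organization with no one reporting to them is Alice. That is 1.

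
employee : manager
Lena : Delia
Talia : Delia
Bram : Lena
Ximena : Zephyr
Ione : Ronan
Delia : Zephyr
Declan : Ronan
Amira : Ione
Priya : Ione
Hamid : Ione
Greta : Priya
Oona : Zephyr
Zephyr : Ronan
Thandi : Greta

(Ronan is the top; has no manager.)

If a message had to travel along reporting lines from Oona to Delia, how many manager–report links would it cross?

2

Oona is 1 level below Zephyr, and Delia is 1 level below Zephyr (their lowest common manager). The shortest path runs up from Oona to Zephyr and back down to Delia: 1 + 1 = 2 links.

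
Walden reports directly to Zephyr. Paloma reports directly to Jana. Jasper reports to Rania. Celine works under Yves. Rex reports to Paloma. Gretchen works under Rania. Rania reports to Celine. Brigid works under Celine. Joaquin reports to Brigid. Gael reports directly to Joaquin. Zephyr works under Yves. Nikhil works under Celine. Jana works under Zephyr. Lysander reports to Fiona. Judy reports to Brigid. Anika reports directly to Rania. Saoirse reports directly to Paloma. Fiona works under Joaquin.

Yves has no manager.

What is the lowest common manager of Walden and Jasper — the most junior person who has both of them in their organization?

Walden's chain of managers is Zephyr, Yves. Jasper's chain of managers is Rania, Celine, Yves. The first manager that appears in both chains is Yves.

Yves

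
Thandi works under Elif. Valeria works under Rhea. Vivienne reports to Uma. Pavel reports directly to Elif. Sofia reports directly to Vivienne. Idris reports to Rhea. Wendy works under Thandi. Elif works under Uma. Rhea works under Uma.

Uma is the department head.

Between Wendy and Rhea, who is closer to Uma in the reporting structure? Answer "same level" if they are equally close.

Wendy is 3 levels below Uma; Rhea is 1. Rhea is higher.

Rhea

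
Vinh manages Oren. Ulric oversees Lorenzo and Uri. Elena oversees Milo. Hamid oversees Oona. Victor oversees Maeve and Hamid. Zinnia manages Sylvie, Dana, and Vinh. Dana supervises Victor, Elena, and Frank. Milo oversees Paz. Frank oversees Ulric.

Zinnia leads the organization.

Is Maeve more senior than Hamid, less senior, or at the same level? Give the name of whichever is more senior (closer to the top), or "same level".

Both Maeve and Hamid are 3 levels below Zinnia.

same level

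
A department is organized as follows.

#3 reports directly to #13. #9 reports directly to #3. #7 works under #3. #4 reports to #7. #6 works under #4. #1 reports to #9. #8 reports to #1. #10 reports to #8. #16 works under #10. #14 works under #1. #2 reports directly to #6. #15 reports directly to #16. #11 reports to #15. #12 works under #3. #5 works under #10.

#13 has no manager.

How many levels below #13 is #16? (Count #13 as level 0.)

Chain from #16 up to #13: #16 → #10 → #8 → #1 → #9 → #3 → #13. That is 6 steps up, so #16 is 6 levels below #13.

6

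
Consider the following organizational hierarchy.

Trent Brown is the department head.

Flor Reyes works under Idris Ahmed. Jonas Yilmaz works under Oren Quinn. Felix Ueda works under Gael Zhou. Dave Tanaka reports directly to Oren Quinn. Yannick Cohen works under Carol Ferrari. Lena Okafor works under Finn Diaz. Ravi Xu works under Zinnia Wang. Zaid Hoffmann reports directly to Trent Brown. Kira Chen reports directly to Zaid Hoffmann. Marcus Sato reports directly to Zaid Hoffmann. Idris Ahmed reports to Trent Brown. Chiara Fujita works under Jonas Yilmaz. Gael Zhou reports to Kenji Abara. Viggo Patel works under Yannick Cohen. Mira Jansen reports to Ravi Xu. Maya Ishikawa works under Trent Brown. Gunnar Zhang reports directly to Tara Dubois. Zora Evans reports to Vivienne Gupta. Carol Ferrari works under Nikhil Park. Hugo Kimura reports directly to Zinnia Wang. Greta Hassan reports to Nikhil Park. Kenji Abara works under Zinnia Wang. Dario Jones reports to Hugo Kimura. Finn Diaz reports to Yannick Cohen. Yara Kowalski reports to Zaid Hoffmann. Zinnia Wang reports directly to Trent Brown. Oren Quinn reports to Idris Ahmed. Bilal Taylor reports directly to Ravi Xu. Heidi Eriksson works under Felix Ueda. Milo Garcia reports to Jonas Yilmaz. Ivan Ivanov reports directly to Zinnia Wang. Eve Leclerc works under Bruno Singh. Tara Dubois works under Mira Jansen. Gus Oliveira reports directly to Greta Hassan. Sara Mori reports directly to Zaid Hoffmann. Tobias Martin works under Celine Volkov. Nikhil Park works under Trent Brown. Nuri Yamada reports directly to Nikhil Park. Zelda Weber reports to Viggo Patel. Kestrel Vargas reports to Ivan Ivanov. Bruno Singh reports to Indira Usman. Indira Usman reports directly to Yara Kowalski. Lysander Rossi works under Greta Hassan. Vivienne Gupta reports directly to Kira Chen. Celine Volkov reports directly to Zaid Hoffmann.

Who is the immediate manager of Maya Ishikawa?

Trent Brown

Maya Ishikawa reports directly to Trent Brown.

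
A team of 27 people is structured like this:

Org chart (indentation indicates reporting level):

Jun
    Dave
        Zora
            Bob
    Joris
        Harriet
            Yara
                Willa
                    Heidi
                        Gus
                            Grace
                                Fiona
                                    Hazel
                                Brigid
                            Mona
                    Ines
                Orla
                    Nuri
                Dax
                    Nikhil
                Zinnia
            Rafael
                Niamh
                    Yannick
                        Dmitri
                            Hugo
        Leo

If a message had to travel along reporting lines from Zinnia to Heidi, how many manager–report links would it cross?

Zinnia is 1 level below Yara, and Heidi is 2 levels below Yara (their lowest common manager). The shortest path runs up from Zinnia to Yara and back down to Heidi: 1 + 2 = 3 links.

3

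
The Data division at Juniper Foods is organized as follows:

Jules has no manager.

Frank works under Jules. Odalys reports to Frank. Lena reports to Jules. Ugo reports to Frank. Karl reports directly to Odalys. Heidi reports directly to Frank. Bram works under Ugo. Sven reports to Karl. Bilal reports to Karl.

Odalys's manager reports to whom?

Odalys reports to Frank, and Frank reports to Jules. So Odalys's skip-level manager is Jules.

Jules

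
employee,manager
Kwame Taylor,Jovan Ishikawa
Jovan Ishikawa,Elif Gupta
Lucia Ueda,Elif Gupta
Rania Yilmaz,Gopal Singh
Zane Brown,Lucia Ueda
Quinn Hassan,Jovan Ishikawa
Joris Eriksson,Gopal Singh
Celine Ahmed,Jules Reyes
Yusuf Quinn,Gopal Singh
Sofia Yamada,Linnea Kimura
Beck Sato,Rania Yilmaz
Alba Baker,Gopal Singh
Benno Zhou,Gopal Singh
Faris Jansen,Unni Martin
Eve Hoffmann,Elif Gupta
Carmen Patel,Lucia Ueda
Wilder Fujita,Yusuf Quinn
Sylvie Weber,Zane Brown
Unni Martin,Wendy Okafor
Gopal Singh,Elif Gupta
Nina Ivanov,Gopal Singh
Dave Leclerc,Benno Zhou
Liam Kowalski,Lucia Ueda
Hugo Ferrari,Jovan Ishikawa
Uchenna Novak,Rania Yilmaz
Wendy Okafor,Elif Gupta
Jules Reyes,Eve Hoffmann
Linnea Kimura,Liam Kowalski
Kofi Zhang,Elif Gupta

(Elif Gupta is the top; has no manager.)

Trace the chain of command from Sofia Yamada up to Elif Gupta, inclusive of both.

Sofia Yamada reports to Linnea Kimura. Linnea Kimura reports to Liam Kowalski. Liam Kowalski reports to Lucia Ueda. Lucia Ueda reports to Elif Gupta. Elif Gupta is at the top.

Sofia Yamada -> Linnea Kimura -> Liam Kowalski -> Lucia Ueda -> Elif Gupta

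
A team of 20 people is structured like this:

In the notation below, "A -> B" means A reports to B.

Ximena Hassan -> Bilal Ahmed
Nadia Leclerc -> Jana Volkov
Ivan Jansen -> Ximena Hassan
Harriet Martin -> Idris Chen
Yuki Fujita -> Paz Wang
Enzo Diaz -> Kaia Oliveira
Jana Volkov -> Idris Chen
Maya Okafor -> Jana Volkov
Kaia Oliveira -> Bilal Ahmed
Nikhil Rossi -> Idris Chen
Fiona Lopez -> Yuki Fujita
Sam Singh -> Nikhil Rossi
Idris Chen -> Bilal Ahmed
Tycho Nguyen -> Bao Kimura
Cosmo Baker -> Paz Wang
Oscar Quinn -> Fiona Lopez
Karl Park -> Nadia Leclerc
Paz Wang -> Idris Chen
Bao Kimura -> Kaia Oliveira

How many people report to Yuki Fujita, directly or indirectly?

Yuki Fujita directly manages Fiona Lopez. Under Fiona Lopez: Oscar Quinn (1). That's 2 in total.

2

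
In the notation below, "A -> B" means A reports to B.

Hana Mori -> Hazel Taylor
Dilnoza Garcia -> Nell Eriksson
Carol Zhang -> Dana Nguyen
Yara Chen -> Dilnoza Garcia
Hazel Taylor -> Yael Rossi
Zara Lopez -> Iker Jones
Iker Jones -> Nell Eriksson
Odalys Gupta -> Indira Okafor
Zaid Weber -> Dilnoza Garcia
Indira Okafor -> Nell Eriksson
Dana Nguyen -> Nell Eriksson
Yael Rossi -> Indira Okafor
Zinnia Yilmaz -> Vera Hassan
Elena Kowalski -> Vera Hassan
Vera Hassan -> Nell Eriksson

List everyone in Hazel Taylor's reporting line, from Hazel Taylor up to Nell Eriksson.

Hazel Taylor -> Yael Rossi -> Indira Okafor -> Nell Eriksson

Hazel Taylor reports to Yael Rossi. Yael Rossi reports to Indira Okafor. Indira Okafor reports to Nell Eriksson. Nell Eriksson is at the top.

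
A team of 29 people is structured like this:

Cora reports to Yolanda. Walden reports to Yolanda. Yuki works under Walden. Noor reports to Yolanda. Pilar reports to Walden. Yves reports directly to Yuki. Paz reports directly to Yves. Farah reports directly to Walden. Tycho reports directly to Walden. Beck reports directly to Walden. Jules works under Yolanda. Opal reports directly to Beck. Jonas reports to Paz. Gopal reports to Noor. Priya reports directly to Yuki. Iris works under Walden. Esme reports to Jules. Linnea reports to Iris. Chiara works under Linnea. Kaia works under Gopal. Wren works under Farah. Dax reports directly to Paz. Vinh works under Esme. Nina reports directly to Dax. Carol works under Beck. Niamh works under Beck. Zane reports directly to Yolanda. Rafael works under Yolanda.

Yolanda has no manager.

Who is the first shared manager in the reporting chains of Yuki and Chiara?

Walden

Yuki's chain of managers is Walden, Yolanda. Chiara's chain of managers is Linnea, Iris, Walden, Yolanda. The first manager that appears in both chains is Walden.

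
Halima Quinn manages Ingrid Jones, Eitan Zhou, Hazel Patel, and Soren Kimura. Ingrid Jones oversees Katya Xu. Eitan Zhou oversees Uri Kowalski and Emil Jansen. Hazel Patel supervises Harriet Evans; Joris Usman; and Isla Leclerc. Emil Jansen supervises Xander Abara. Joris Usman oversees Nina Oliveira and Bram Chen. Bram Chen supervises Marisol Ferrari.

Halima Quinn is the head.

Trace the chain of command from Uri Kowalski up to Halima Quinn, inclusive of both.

Uri Kowalski reports to Eitan Zhou. Eitan Zhou reports to Halima Quinn. Halima Quinn is at the top.

Uri Kowalski -> Eitan Zhou -> Halima Quinn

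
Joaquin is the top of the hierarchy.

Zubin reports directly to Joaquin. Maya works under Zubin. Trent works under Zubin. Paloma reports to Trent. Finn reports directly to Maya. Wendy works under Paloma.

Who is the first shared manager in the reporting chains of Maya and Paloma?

Zubin

Maya's chain of managers is Zubin, Joaquin. Paloma's chain of managers is Trent, Zubin, Joaquin. The first manager that appears in both chains is Zubin.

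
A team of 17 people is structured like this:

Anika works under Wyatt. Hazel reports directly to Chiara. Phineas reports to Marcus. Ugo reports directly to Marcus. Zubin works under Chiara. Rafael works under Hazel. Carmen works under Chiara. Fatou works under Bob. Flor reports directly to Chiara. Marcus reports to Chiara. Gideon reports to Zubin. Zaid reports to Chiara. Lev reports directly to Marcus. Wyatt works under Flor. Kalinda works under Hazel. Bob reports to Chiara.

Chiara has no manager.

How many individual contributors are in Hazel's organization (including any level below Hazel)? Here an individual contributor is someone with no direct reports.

2

The people in Hazel's organization with no one reporting to them are Kalinda, Rafael. That is 2.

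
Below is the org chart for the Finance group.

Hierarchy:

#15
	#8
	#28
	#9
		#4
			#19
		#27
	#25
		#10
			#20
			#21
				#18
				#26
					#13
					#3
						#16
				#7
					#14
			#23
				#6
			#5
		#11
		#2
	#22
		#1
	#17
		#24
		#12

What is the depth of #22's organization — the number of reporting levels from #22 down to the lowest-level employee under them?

1

The longest chain under #22 runs #22 → #1, which is 1 level below #22.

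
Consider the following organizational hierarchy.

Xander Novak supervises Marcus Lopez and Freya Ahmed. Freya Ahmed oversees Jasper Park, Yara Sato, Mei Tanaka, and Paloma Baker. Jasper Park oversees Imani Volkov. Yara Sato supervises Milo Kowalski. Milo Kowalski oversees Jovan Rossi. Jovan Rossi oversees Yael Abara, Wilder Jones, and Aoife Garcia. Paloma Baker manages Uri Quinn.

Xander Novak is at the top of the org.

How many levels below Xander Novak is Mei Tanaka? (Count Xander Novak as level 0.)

Chain from Mei Tanaka up to Xander Novak: Mei Tanaka → Freya Ahmed → Xander Novak. That is 2 steps up, so Mei Tanaka is 2 levels below Xander Novak.

2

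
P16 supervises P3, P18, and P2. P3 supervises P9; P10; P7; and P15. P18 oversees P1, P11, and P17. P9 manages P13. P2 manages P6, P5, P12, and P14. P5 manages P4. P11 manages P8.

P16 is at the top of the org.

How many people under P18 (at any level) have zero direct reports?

3

The people in P18's organization with no one reporting to them are P17, P8, P1. That is 3.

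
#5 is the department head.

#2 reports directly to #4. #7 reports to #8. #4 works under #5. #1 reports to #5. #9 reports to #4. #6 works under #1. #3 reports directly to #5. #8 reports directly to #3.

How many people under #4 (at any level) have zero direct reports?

2

The people in #4's organization with no one reporting to them are #2, #9. That is 2.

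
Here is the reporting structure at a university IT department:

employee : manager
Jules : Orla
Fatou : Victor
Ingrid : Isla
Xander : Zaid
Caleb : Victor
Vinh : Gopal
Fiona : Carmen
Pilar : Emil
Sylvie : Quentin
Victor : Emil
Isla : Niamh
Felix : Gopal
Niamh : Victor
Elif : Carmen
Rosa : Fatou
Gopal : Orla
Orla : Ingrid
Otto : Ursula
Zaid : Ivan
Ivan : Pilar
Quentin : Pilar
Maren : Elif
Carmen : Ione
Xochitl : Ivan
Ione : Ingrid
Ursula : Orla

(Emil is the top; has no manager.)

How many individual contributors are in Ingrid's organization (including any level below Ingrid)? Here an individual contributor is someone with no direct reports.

6

The people in Ingrid's organization with no one reporting to them are Otto, Jules, Vinh, Felix, Fiona, Maren. That is 6.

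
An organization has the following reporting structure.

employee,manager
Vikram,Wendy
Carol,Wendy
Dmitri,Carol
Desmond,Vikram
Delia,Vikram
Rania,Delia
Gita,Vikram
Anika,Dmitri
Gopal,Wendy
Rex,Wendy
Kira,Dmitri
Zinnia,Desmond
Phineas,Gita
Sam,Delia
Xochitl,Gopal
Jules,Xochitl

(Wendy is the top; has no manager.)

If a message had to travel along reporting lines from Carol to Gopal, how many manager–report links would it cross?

Carol is 1 level below Wendy, and Gopal is 1 level below Wendy (their lowest common manager). The shortest path runs up from Carol to Wendy and back down to Gopal: 1 + 1 = 2 links.

2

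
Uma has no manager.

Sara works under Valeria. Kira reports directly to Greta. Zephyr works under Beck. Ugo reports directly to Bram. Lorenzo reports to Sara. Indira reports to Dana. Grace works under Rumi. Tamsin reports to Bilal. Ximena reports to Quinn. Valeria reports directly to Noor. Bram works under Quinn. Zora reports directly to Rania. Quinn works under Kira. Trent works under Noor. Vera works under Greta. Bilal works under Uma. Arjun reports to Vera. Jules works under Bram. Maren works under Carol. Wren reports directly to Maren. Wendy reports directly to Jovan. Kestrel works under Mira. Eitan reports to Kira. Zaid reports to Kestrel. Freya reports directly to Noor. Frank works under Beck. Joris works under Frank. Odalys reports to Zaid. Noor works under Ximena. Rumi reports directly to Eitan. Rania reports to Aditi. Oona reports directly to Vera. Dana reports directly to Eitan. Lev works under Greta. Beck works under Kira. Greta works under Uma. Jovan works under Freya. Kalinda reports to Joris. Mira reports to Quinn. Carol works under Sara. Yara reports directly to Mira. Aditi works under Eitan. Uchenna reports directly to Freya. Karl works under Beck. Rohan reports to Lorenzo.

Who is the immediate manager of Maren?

Carol

Maren reports directly to Carol.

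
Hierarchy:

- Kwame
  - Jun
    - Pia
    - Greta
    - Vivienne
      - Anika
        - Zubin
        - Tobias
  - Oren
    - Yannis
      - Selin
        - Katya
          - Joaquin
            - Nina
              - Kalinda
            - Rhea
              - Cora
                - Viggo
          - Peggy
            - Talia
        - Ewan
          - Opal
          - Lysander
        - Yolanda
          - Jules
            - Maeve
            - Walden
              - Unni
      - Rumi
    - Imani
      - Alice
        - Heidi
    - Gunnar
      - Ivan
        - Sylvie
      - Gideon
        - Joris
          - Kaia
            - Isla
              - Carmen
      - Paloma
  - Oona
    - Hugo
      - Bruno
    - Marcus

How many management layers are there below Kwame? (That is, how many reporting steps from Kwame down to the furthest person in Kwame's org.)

The longest chain under Kwame runs Kwame → Oren → Yannis → Selin → Katya → Joaquin → Rhea → Cora → Viggo, which is 8 levels below Kwame.

8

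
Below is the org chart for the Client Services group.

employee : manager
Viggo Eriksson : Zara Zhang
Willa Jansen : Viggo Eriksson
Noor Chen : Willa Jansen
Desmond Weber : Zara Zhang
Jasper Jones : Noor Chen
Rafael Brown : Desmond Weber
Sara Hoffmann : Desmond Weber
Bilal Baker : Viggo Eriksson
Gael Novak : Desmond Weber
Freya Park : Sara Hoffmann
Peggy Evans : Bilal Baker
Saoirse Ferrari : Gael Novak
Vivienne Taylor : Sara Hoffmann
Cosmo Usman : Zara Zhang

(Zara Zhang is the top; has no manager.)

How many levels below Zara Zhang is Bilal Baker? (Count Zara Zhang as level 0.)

Chain from Bilal Baker up to Zara Zhang: Bilal Baker → Viggo Eriksson → Zara Zhang. That is 2 steps up, so Bilal Baker is 2 levels below Zara Zhang.

2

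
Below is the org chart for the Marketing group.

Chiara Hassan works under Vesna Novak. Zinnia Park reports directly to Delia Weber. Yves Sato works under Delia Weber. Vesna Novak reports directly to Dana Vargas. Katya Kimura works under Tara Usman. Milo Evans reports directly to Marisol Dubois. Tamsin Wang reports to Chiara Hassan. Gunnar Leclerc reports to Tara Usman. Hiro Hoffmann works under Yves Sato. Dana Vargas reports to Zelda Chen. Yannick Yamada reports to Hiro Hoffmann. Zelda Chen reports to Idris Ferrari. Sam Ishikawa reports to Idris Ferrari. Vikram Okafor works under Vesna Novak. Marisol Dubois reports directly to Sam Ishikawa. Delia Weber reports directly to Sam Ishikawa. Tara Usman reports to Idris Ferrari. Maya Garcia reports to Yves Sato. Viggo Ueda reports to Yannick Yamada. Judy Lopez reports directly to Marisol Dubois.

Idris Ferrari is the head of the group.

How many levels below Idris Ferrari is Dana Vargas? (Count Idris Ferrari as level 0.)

2

Chain from Dana Vargas up to Idris Ferrari: Dana Vargas → Zelda Chen → Idris Ferrari. That is 2 steps up, so Dana Vargas is 2 levels below Idris Ferrari.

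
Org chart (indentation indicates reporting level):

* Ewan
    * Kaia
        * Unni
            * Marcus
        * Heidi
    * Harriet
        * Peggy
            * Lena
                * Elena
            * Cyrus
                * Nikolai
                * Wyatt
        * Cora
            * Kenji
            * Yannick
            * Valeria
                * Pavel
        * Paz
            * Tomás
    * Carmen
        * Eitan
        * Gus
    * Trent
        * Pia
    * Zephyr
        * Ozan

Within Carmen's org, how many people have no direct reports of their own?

2

The people in Carmen's organization with no one reporting to them are Gus, Eitan. That is 2.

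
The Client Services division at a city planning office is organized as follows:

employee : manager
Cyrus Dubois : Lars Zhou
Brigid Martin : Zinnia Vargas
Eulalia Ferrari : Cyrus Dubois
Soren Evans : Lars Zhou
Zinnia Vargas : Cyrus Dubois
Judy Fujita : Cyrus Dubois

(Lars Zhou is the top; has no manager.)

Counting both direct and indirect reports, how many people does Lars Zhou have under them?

6

Lars Zhou directly manages Cyrus Dubois, Soren Evans. Under Cyrus Dubois: Zinnia Vargas, Brigid Martin, Eulalia Ferrari, Judy Fujita (4). Soren Evans has no reports. So Lars Zhou's organization is 2 direct reports plus everyone under them: 5 + 1 = 6.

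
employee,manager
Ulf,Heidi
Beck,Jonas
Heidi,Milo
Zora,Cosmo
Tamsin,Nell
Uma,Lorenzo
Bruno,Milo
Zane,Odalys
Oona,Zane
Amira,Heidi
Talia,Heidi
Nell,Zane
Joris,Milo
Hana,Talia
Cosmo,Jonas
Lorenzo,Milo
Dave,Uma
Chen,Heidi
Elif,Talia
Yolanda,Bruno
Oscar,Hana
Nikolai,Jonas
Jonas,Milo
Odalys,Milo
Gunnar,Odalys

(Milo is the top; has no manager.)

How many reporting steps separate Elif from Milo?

Chain from Elif up to Milo: Elif → Talia → Heidi → Milo. That is 3 steps up, so Elif is 3 levels below Milo.

3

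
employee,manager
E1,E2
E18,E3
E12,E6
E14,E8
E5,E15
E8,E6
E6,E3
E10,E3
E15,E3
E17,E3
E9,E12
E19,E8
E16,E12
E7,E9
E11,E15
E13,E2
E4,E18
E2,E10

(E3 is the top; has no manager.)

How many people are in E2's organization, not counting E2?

2

E2 directly manages E13, E1. E13 has no reports. E1 has no reports. So E2's organization is 2 direct reports plus everyone under them: 1 + 1 = 2.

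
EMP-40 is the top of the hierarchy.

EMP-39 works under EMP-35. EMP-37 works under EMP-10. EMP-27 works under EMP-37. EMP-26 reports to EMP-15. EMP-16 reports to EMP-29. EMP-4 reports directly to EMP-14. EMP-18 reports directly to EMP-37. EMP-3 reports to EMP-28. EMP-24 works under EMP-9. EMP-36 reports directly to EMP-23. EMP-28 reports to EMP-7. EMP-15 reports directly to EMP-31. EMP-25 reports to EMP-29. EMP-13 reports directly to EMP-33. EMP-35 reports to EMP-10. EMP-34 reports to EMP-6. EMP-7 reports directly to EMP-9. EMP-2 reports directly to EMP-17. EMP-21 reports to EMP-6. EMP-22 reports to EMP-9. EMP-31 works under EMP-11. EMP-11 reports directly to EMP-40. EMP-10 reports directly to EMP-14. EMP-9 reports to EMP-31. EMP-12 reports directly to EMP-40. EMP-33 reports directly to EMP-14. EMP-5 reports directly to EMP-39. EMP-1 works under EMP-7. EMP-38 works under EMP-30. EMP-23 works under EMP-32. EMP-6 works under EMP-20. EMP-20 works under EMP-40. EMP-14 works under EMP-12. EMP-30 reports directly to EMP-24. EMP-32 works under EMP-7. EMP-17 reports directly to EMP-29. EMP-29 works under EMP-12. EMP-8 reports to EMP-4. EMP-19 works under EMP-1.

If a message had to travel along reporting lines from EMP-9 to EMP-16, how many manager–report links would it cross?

6

EMP-9 is 3 levels below EMP-40, and EMP-16 is 3 levels below EMP-40 (their lowest common manager). The shortest path runs up from EMP-9 to EMP-40 and back down to EMP-16: 3 + 3 = 6 links.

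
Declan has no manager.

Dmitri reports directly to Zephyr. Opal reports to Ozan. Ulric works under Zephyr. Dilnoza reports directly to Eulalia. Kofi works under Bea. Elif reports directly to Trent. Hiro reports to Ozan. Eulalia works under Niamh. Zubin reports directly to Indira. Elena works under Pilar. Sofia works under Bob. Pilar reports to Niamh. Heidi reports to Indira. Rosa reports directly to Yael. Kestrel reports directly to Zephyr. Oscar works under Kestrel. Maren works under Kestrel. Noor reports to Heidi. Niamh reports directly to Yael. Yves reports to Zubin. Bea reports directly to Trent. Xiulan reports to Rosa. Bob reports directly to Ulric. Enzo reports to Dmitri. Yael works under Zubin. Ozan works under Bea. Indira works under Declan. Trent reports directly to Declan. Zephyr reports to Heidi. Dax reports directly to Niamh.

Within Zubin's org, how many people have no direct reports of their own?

The people in Zubin's organization with no one reporting to them are Yves, Xiulan, Dilnoza, Dax, Elena. That is 5.

5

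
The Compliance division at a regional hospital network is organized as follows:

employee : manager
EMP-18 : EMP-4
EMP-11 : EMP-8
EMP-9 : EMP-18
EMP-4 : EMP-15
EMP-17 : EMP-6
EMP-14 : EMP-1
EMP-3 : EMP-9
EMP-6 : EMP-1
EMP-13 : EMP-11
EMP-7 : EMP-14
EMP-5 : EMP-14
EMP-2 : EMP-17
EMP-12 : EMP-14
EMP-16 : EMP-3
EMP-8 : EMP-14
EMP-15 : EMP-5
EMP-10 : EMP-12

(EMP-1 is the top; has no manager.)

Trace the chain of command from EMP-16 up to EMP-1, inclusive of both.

EMP-16 reports to EMP-3. EMP-3 reports to EMP-9. EMP-9 reports to EMP-18. EMP-18 reports to EMP-4. EMP-4 reports to EMP-15. EMP-15 reports to EMP-5. EMP-5 reports to EMP-14. EMP-14 reports to EMP-1. EMP-1 is at the top.

EMP-16 -> EMP-3 -> EMP-9 -> EMP-18 -> EMP-4 -> EMP-15 -> EMP-5 -> EMP-14 -> EMP-1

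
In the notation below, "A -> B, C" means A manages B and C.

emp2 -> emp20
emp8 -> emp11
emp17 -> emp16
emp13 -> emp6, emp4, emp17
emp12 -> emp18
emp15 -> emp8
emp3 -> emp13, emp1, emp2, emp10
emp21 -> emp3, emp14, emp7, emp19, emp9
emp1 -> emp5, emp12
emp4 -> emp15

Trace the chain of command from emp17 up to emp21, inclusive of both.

emp17 -> emp13 -> emp3 -> emp21

emp17 reports to emp13. emp13 reports to emp3. emp3 reports to emp21. emp21 is at the top.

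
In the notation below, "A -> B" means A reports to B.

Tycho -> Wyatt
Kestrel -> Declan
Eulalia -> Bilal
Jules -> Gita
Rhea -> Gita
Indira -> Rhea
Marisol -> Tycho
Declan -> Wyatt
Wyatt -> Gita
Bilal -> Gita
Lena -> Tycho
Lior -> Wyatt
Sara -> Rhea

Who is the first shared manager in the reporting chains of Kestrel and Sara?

Kestrel's chain of managers is Declan, Wyatt, Gita. Sara's chain of managers is Rhea, Gita. The first manager that appears in both chains is Gita.

Gita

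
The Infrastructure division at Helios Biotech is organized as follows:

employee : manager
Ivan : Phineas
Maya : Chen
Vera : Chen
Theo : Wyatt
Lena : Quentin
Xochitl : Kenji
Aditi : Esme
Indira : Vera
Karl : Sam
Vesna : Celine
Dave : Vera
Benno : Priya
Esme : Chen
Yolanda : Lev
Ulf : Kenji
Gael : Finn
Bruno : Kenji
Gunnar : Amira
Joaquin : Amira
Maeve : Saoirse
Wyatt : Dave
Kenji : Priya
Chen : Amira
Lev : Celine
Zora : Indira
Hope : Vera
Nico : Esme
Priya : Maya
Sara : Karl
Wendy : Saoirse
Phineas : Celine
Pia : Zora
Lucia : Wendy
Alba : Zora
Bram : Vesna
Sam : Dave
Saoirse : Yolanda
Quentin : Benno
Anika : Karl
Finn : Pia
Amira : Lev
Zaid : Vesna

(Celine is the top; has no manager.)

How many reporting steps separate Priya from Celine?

Chain from Priya up to Celine: Priya → Maya → Chen → Amira → Lev → Celine. That is 5 steps up, so Priya is 5 levels below Celine.

5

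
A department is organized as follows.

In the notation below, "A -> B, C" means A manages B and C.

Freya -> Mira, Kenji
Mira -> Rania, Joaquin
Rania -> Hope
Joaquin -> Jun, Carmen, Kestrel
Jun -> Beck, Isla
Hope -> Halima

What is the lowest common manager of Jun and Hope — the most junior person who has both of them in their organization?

Jun's chain of managers is Joaquin, Mira, Freya. Hope's chain of managers is Rania, Mira, Freya. The first manager that appears in both chains is Mira.

Mira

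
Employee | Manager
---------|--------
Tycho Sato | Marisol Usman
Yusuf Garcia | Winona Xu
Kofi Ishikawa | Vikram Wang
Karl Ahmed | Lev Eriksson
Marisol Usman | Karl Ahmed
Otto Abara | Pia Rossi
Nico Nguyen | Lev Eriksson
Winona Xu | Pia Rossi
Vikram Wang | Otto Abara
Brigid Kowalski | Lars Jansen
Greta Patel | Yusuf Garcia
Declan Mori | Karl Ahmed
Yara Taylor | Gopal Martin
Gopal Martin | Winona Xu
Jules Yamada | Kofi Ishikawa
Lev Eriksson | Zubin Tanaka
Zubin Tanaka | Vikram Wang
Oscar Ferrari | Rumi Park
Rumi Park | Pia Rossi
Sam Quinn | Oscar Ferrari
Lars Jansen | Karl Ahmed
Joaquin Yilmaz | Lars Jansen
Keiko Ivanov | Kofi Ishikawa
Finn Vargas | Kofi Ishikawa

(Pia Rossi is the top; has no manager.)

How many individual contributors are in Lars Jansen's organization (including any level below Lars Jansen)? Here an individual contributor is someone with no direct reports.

2

The people in Lars Jansen's organization with no one reporting to them are Brigid Kowalski, Joaquin Yilmaz. That is 2.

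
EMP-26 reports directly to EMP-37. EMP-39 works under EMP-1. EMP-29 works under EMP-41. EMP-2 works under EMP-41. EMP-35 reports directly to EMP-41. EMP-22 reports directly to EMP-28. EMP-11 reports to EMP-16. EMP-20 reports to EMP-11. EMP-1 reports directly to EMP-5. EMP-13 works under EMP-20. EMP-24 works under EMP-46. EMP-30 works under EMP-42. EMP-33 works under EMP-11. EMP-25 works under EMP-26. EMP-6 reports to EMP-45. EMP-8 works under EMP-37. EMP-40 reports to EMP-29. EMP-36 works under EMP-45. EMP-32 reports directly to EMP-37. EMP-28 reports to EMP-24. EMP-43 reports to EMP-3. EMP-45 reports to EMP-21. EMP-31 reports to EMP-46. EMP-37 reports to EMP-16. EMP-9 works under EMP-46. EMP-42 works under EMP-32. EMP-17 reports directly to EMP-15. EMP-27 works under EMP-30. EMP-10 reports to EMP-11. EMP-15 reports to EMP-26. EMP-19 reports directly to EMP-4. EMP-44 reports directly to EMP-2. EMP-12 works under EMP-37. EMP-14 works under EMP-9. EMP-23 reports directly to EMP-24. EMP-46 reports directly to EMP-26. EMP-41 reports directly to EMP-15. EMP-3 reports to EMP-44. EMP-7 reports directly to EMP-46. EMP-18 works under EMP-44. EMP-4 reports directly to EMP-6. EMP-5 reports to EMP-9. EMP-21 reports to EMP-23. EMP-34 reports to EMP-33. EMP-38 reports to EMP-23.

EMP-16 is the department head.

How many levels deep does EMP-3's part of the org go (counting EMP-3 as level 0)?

The longest chain under EMP-3 runs EMP-3 → EMP-43, which is 1 level below EMP-3.

1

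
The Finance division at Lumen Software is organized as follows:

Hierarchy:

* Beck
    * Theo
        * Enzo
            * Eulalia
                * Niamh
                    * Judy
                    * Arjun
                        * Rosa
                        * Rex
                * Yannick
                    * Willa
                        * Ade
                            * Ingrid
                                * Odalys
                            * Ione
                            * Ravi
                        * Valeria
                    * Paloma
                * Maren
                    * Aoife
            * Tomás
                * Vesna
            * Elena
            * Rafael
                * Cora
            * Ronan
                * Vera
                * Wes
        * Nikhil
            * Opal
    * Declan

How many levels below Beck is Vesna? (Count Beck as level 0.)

4

Chain from Vesna up to Beck: Vesna → Tomás → Enzo → Theo → Beck. That is 4 steps up, so Vesna is 4 levels below Beck.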